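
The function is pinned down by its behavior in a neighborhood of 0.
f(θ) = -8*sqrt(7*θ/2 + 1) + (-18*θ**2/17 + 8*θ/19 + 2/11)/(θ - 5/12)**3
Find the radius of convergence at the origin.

Denominator factor (θ - 5/12)^3: pole of order 3 at 5/12, modulus 5/12.
Branch term (-8)*sqrt(1 - θ/(-2/7)): its argument vanishes at θ = -2/7, a square-root branch point, modulus 2/7.
The radius of convergence is the smallest modulus among the singular points: 2/7.

The radius of convergence is 2/7.


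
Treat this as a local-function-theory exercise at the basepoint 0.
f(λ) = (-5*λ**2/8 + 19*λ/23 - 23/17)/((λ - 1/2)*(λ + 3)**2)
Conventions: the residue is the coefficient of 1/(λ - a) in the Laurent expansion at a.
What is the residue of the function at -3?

The residue is -10260/19159.

At the order-2 pole -3 set g(λ) = (λ - (-3))^2*f(λ) = (-5*λ**2/8 + 19*λ/23 - 23/17)/(λ - 1/2).
Order-2 pole: residue = g'(a); g'(-3) = -10260/19159, so the residue is -10260/19159.


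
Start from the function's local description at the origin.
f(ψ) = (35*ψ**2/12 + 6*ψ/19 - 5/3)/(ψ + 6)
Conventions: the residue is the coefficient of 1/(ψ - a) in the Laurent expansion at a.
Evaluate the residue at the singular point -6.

At the order-1 pole -6 set g(ψ) = (ψ - (-6))*f(ψ) = 35*ψ**2/12 + 6*ψ/19 - 5/3.
Simple pole: residue = g(a) at a = -6, which is 5782/57.

The residue is 5782/57.


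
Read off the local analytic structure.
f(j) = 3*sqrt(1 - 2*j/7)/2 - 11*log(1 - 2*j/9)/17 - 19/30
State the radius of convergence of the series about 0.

The radius of convergence is 7/2.

Branch term (-11/17)*log(1 - j/(9/2)): its argument vanishes at j = 9/2, a logarithmic branch point, modulus 9/2.
Branch term (3/2)*sqrt(1 - j/(7/2)): its argument vanishes at j = 7/2, a square-root branch point, modulus 7/2.
The radius of convergence is the smallest modulus among the singular points: 7/2.


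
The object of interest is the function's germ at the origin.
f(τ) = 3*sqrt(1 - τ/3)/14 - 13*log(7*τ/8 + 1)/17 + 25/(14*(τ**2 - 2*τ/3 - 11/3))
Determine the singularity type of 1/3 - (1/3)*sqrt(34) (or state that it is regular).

The denominator factor τ**2 - 2*τ/3 - 11/3 vanishes at 1/3 - (1/3)*sqrt(34) and appears to the power 1; the numerator there equals 25/14, nonzero, and no other factor vanishes.
The branch terms are analytic at this point.
Hence a pole whose order is the multiplicity, 1.

The point is a pole of order 1.


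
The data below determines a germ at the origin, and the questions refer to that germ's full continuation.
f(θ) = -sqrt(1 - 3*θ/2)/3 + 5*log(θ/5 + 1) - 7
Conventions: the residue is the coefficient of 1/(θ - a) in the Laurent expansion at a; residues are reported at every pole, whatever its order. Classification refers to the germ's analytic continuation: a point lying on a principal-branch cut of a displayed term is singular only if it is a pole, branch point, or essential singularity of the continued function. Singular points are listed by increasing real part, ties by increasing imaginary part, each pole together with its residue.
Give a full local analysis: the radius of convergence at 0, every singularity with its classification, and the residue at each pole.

Branch term (5)*log(1 - θ/(-5)): its argument vanishes at θ = -5, a logarithmic branch point, modulus 5.
Branch term (-1/3)*sqrt(1 - θ/(2/3)): its argument vanishes at θ = 2/3, a square-root branch point, modulus 2/3.
The radius of convergence is the smallest modulus among the singular points: 2/3.
List the singular points by increasing real part (a conjugate pair: the negative imaginary part first).

Radius of convergence at 0: 2/3.
At -5: a logarithmic branch point.
At 2/3: an algebraic (square-root) branch point.


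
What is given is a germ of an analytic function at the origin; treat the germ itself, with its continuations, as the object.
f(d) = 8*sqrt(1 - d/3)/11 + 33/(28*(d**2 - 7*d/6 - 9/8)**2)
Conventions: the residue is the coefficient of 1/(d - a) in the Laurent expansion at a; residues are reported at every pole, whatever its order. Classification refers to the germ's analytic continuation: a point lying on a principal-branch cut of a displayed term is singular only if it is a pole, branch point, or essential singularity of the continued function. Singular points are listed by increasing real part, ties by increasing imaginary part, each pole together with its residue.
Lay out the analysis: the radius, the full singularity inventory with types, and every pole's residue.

Radius of convergence at 0: -7/12 + (1/12)*sqrt(211).
At 7/12 - (1/12)*sqrt(211): a pole of order 2; residue (3564/311647)*sqrt(211).
At 7/12 + (1/12)*sqrt(211): a pole of order 2; residue -(3564/311647)*sqrt(211).
At 3: an algebraic (square-root) branch point.

Denominator factor (d**2 - 7*d/6 - 9/8)^2: discriminant 211/36, real irrational roots 7/12 + (1/12)*sqrt(211) and 7/12 - (1/12)*sqrt(211); poles of order 2, moduli 7/12 + (1/12)*sqrt(211) and -7/12 + (1/12)*sqrt(211).
Branch term (8/11)*sqrt(1 - d/(3)): its argument vanishes at d = 3, a square-root branch point, modulus 3.
The radius of convergence is the smallest modulus among the singular points: -7/12 + (1/12)*sqrt(211).
The branch term is analytic at 7/12 - (1/12)*sqrt(211) and contributes nothing to the residue; only the rational part matters.
The factor d**2 - 7*d/6 - 9/8 splits as (d - a)(d - a') with a = 7/12 - (1/12)*sqrt(211), a' = 7/12 + (1/12)*sqrt(211). At the order-2 pole a set g(d) = (d - a)^2*(rational part) = [33/28] / (d - a')^2.
Order-2 pole: residue = g'(a); g'(7/12 - (1/12)*sqrt(211)) = (3564/311647)*sqrt(211), so the residue is (3564/311647)*sqrt(211).
The branch term is analytic at 7/12 + (1/12)*sqrt(211) and contributes nothing to the residue; only the rational part matters.
The factor d**2 - 7*d/6 - 9/8 splits as (d - a)(d - a') with a = 7/12 + (1/12)*sqrt(211), a' = 7/12 - (1/12)*sqrt(211). At the order-2 pole a set g(d) = (d - a)^2*(rational part) = [33/28] / (d - a')^2.
Order-2 pole: residue = g'(a); g'(7/12 + (1/12)*sqrt(211)) = -(3564/311647)*sqrt(211), so the residue is -(3564/311647)*sqrt(211).
List the singular points by increasing real part (a conjugate pair: the negative imaginary part first).


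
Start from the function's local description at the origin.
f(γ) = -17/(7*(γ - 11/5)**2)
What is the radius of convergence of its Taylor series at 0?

Denominator factor (γ - 11/5)^2: pole of order 2 at 11/5, modulus 11/5.
The radius of convergence is the smallest modulus among the singular points: 11/5.

The radius of convergence is 11/5.


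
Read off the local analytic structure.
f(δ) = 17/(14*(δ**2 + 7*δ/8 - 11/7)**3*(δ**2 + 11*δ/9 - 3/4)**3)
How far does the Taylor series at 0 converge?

The radius of convergence is -11/18 + (1/9)*sqrt(91).

Denominator factor (δ**2 + 7*δ/8 - 11/7)^3: discriminant 3159/448, real irrational roots -7/16 + (9/112)*sqrt(273) and -7/16 - (9/112)*sqrt(273); poles of order 3, moduli -7/16 + (9/112)*sqrt(273) and 7/16 + (9/112)*sqrt(273).
Denominator factor (δ**2 + 11*δ/9 - 3/4)^3: discriminant 364/81, real irrational roots -11/18 + (1/9)*sqrt(91) and -11/18 - (1/9)*sqrt(91); poles of order 3, moduli -11/18 + (1/9)*sqrt(91) and 11/18 + (1/9)*sqrt(91).
The radius of convergence is the smallest modulus among the singular points: -11/18 + (1/9)*sqrt(91).


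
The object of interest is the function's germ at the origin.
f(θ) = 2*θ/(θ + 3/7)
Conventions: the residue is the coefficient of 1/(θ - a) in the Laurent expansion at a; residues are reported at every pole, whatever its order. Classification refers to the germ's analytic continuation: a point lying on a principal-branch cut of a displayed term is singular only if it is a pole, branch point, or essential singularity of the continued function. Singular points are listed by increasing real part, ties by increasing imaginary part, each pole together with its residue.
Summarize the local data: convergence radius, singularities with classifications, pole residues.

Radius of convergence at 0: 3/7.
At -3/7: a pole of order 1; residue -6/7.

Denominator factor (θ + 3/7): pole of order 1 at -3/7, modulus 3/7.
The radius of convergence is the smallest modulus among the singular points: 3/7.
At the order-1 pole -3/7 set g(θ) = (θ - (-3/7))*f(θ) = 2*θ.
Simple pole: residue = g(a) at a = -3/7, which is -6/7.


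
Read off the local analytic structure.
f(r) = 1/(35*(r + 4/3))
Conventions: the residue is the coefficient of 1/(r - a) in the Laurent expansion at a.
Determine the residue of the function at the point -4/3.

The residue is 1/35.

At the order-1 pole -4/3 set g(r) = (r - (-4/3))*f(r) = 1/35.
Simple pole: residue = g(a) at a = -4/3, which is 1/35.


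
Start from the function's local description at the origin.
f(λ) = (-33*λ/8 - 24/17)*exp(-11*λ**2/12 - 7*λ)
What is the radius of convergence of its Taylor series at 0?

The radius of convergence is infinite.

The factor exp(-11*λ**2/12 - 7*λ) is entire and contributes no finite singular point.
The polynomial part has no poles.
No finite singular points: the Taylor series at 0 converges everywhere.


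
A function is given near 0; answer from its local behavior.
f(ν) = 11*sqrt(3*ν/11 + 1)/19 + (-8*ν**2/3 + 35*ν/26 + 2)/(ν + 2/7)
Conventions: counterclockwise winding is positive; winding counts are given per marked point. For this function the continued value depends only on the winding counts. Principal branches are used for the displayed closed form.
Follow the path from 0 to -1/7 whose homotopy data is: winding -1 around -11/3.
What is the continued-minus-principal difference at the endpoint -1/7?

Continued minus principal equals -(2/133)*sqrt(5698).

The rational part is single-valued and drops out of the difference; each branch term changes only by its own monodromy.
(11/19)*sqrt(1 - ν/(-11/3)): winding -1 is odd, the square root flips sign, contributing -2*(11/19)*sqrt(1 - (-1/7)/(-11/3)) = -2*(11/19)*sqrt(74/77) = -(2/133)*sqrt(5698).
Summing the contributions at ν = -1/7 gives -(2/133)*sqrt(5698).


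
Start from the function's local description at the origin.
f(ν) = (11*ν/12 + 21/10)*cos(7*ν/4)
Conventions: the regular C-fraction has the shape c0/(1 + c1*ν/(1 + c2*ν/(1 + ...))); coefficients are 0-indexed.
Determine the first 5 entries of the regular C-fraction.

Taylor coefficients (expand at 0): a_0 = 21/10, a_1 = 11/12, a_2 = -1029/320, a_3 = -539/384, a_4 = 16807/20480.
c0 = a_0 = 21/10. Peel one level at a time: if S = 1 + c*ν/S' with S'(0) = 1, then c is the ν-coefficient of S and S' = c*ν/(S - 1).
S_1 = c0/f = 1 + (-55/126)*ν + (218681/127008)*ν^2 + ...; c1 = -55/126.
S_2 = c1*ν/(S_1 - 1) = 1 + (218681/55440)*ν + (10715369/774400)*ν^2 + ...; c2 = 218681/55440.
S_3 = c2*ν/(S_2 - 1) = 1 + (-3087/880)*ν + (-15882615/13995584)*ν^2 + ...; c3 = -3087/880.
S_4 = c3*ν/(S_3 - 1) = 1 + (-282975/874724)*ν + ...; c4 = -282975/874724.

The regular C-fraction coefficients are [21/10, -55/126, 218681/55440, -3087/880, -282975/874724].


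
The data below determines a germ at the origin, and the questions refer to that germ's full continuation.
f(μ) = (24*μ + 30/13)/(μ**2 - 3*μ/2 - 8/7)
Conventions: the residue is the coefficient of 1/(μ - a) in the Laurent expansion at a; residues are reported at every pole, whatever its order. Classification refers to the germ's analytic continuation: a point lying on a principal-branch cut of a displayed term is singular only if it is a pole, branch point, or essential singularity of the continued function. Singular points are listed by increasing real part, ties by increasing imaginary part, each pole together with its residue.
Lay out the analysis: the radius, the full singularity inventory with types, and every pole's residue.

Denominator factor (μ**2 - 3*μ/2 - 8/7): discriminant 191/28, real irrational roots 3/4 + (1/28)*sqrt(1337) and 3/4 - (1/28)*sqrt(1337); poles of order 1, moduli 3/4 + (1/28)*sqrt(1337) and -3/4 + (1/28)*sqrt(1337).
The radius of convergence is the smallest modulus among the singular points: -3/4 + (1/28)*sqrt(1337).
The factor μ**2 - 3*μ/2 - 8/7 splits as (μ - a)(μ - a') with a = 3/4 - (1/28)*sqrt(1337), a' = 3/4 + (1/28)*sqrt(1337). At the order-1 pole a set g(μ) = (μ - a)*f(μ) = [24*μ + 30/13] / (μ - a').
Simple pole: residue = g(a) at a = 3/4 - (1/28)*sqrt(1337), which is 12 - (528/2483)*sqrt(1337).
The factor μ**2 - 3*μ/2 - 8/7 splits as (μ - a)(μ - a') with a = 3/4 + (1/28)*sqrt(1337), a' = 3/4 - (1/28)*sqrt(1337). At the order-1 pole a set g(μ) = (μ - a)*f(μ) = [24*μ + 30/13] / (μ - a').
Simple pole: residue = g(a) at a = 3/4 + (1/28)*sqrt(1337), which is 12 + (528/2483)*sqrt(1337).
List the singular points by increasing real part (a conjugate pair: the negative imaginary part first).

Radius of convergence at 0: -3/4 + (1/28)*sqrt(1337).
At 3/4 - (1/28)*sqrt(1337): a pole of order 1; residue 12 - (528/2483)*sqrt(1337).
At 3/4 + (1/28)*sqrt(1337): a pole of order 1; residue 12 + (528/2483)*sqrt(1337).


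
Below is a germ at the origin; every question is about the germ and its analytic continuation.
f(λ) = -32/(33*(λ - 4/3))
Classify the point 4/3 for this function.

The point is a pole of order 1.

The denominator factor λ - 4/3 vanishes at 4/3 and appears to the power 1; the numerator there equals -32/33, nonzero, and no other factor vanishes.
Hence a pole whose order is the multiplicity, 1.


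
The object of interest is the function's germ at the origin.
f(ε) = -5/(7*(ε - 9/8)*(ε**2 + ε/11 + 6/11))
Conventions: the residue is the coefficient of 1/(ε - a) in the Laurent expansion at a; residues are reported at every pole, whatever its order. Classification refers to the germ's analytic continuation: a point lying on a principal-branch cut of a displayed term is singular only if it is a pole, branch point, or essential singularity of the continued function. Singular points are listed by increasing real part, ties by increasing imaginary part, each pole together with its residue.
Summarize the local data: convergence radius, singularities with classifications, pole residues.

Radius of convergence at 0: (1/11)*sqrt(66).
At (-1/22) - ((1/22)*sqrt(263))*i: a pole of order 1; residue (1760/9429) + ((45320/2479827)*sqrt(263))*i.
At (-1/22) + ((1/22)*sqrt(263))*i: a pole of order 1; residue (1760/9429) - ((45320/2479827)*sqrt(263))*i.
At 9/8: a pole of order 1; residue -3520/9429.


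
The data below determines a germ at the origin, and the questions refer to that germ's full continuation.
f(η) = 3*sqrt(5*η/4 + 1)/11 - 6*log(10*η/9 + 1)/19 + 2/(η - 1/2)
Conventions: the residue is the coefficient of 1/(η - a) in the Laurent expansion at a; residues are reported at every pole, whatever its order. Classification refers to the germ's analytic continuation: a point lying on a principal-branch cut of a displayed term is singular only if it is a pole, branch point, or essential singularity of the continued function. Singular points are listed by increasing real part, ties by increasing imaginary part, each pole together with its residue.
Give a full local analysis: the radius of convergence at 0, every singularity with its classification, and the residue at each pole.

Radius of convergence at 0: 1/2.
At -9/10: a logarithmic branch point.
At -4/5: an algebraic (square-root) branch point.
At 1/2: a pole of order 1; residue 2.

Denominator factor (η - 1/2): pole of order 1 at 1/2, modulus 1/2.
Branch term (-6/19)*log(1 - η/(-9/10)): its argument vanishes at η = -9/10, a logarithmic branch point, modulus 9/10.
Branch term (3/11)*sqrt(1 - η/(-4/5)): its argument vanishes at η = -4/5, a square-root branch point, modulus 4/5.
The radius of convergence is the smallest modulus among the singular points: 1/2.
The branch terms are analytic at 1/2 and contribute nothing to the residue; only the rational part matters.
At the order-1 pole 1/2 set g(η) = (η - (1/2))*(rational part) = 2.
Simple pole: residue = g(a) at a = 1/2, which is 2.
List the singular points by increasing real part (a conjugate pair: the negative imaginary part first).


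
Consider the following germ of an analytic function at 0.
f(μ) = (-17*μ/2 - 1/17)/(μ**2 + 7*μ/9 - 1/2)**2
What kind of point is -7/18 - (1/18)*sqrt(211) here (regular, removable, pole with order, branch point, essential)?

The point is a pole of order 2.

The denominator factor μ**2 + 7*μ/9 - 1/2 vanishes at -7/18 - (1/18)*sqrt(211) and appears to the power 2; the numerator there equals 1987/612 + (17/36)*sqrt(211), nonzero, and no other factor vanishes.
Hence a pole whose order is the multiplicity, 2.


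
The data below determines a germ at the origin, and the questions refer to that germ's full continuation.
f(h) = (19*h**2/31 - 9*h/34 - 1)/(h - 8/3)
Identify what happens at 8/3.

The denominator factor h - 8/3 vanishes at 8/3 and appears to the power 1; the numerator there equals 12581/4743, nonzero, and no other factor vanishes.
Hence a pole whose order is the multiplicity, 1.

The point is a pole of order 1.


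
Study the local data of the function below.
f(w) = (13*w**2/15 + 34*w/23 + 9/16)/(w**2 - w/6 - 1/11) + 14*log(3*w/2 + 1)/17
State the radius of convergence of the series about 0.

Denominator factor (w**2 - w/6 - 1/11): discriminant 155/396, real irrational roots 1/12 + (1/132)*sqrt(1705) and 1/12 - (1/132)*sqrt(1705); poles of order 1, moduli 1/12 + (1/132)*sqrt(1705) and -1/12 + (1/132)*sqrt(1705).
Branch term (14/17)*log(1 - w/(-2/3)): its argument vanishes at w = -2/3, a logarithmic branch point, modulus 2/3.
The radius of convergence is the smallest modulus among the singular points: -1/12 + (1/132)*sqrt(1705).

The radius of convergence is -1/12 + (1/132)*sqrt(1705).


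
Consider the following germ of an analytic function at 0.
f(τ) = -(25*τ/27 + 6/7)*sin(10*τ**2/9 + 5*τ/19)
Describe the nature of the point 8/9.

There is no denominator, hence no pole anywhere.
The factor -sin(10*τ**2/9 + 5*τ/19) is entire.
So the germ continues analytically to 8/9.

The point is a regular point.


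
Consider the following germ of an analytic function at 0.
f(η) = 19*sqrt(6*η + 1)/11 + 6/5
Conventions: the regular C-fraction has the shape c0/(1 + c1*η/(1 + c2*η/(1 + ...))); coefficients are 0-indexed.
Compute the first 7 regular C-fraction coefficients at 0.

Taylor coefficients (expand at 0): a_0 = 161/55, a_1 = 57/11, a_2 = -171/22, a_3 = 513/22, a_4 = -7695/88, a_5 = 32319/88, a_6 = -290871/176.
c0 = a_0 = 161/55. Peel one level at a time: if S = 1 + c*η/S' with S'(0) = 1, then c is the η-coefficient of S and S' = c*η/(S - 1).
S_1 = c0/f = 1 + (-285/161)*η + (300105/51842)*η^2 + ...; c1 = -285/161.
S_2 = c1*η/(S_1 - 1) = 1 + (1053/322)*η + (-9/4)*η^2 + ...; c2 = 1053/322.
S_3 = c2*η/(S_2 - 1) = 1 + (161/234)*η + (-87101/54756)*η^2 + ...; c3 = 161/234.
S_4 = c3*η/(S_3 - 1) = 1 + (541/234)*η + (-9/4)*η^2 + ...; c4 = 541/234.
S_5 = c4*η/(S_4 - 1) = 1 + (1053/1082)*η + (-2309229/1170724)*η^2 + ...; c5 = 1053/1082.
S_6 = c5*η/(S_5 - 1) = 1 + (2193/1082)*η + ...; c6 = 2193/1082.

The regular C-fraction coefficients are [161/55, -285/161, 1053/322, 161/234, 541/234, 1053/1082, 2193/1082].


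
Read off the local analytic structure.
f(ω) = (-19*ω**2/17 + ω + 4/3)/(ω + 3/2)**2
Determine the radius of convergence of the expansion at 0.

The radius of convergence is 3/2.

Denominator factor (ω + 3/2)^2: pole of order 2 at -3/2, modulus 3/2.
The radius of convergence is the smallest modulus among the singular points: 3/2.


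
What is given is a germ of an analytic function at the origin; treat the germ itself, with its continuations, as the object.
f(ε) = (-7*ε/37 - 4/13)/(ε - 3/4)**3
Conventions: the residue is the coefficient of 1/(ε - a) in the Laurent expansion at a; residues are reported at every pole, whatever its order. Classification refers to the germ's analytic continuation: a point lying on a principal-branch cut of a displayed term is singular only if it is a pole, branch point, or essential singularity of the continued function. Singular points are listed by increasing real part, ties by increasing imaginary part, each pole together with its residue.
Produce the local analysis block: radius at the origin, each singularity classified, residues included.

Denominator factor (ε - 3/4)^3: pole of order 3 at 3/4, modulus 3/4.
The radius of convergence is the smallest modulus among the singular points: 3/4.
At the order-3 pole 3/4 set g(ε) = (ε - (3/4))^3*f(ε) = -7*ε/37 - 4/13.
Order-3 pole: residue = g''(a)/2; g''(3/4) = 0, so the residue is 0.

Radius of convergence at 0: 3/4.
At 3/4: a pole of order 3; residue 0.


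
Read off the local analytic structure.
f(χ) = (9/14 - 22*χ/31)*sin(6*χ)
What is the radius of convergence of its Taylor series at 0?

The radius of convergence is infinite.

The factor sin(6*χ) is entire and contributes no finite singular point.
The polynomial part has no poles.
No finite singular points: the Taylor series at 0 converges everywhere.


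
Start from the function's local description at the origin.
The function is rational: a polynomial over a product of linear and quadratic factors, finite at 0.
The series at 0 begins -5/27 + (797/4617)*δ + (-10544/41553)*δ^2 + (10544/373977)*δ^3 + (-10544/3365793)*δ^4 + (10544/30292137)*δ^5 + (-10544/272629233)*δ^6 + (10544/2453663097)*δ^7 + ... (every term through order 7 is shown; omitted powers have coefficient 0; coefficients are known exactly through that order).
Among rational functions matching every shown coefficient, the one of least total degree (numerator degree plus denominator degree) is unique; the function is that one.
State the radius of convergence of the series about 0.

No rational of total degree below 3 reproduces all 8 coefficients; solving the [2/1] Pade equations on them gives f(δ) = (-19*δ**2/9 + 26*δ/19 - 5/3)/(δ + 9), whose expansion matches every shown term.
Denominator factor (δ + 9): pole of order 1 at -9, modulus 9.
The radius of convergence is the smallest modulus among the singular points: 9.

The radius of convergence is 9.


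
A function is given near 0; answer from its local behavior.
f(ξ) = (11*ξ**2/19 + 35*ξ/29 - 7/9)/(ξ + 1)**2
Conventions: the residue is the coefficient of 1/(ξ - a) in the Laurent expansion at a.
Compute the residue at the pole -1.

At the order-2 pole -1 set g(ξ) = (ξ - (-1))^2*f(ξ) = 11*ξ**2/19 + 35*ξ/29 - 7/9.
Order-2 pole: residue = g'(a); g'(-1) = 27/551, so the residue is 27/551.

The residue is 27/551.


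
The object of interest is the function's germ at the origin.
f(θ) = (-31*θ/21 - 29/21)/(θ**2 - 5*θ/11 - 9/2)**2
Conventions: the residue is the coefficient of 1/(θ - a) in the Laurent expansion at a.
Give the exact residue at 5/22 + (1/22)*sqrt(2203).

The residue is (95953/101917389)*sqrt(2203).

The factor θ**2 - 5*θ/11 - 9/2 splits as (θ - a)(θ - a') with a = 5/22 + (1/22)*sqrt(2203), a' = 5/22 - (1/22)*sqrt(2203). At the order-2 pole a set g(θ) = (θ - a)^2*f(θ) = [-31*θ/21 - 29/21] / (θ - a')^2.
Order-2 pole: residue = g'(a); g'(5/22 + (1/22)*sqrt(2203)) = (95953/101917389)*sqrt(2203), so the residue is (95953/101917389)*sqrt(2203).


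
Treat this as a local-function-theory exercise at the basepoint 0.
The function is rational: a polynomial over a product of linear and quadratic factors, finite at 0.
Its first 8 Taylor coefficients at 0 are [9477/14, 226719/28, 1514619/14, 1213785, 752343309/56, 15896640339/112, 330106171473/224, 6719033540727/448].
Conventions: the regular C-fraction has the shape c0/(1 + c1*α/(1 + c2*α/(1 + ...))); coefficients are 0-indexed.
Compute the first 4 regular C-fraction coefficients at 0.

The regular C-fraction coefficients are [9477/14, -311/26, -33953/24258, 647706176/31678149].


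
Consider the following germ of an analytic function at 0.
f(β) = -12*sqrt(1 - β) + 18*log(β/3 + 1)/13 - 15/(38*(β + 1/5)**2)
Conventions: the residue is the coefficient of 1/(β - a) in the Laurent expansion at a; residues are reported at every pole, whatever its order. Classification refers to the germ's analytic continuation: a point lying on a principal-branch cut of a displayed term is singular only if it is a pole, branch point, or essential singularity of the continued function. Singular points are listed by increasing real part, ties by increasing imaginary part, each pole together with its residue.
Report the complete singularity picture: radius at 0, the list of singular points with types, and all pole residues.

Radius of convergence at 0: 1/5.
At -3: a logarithmic branch point.
At -1/5: a pole of order 2; residue 0.
At 1: an algebraic (square-root) branch point.

Denominator factor (β + 1/5)^2: pole of order 2 at -1/5, modulus 1/5.
Branch term (-12)*sqrt(1 - β/(1)): its argument vanishes at β = 1, a square-root branch point, modulus 1.
Branch term (18/13)*log(1 - β/(-3)): its argument vanishes at β = -3, a logarithmic branch point, modulus 3.
The radius of convergence is the smallest modulus among the singular points: 1/5.
The branch terms are analytic at -1/5 and contribute nothing to the residue; only the rational part matters.
At the order-2 pole -1/5 set g(β) = (β - (-1/5))^2*(rational part) = -15/38.
Order-2 pole: residue = g'(a); g'(-1/5) = 0, so the residue is 0.
List the singular points by increasing real part (a conjugate pair: the negative imaginary part first).


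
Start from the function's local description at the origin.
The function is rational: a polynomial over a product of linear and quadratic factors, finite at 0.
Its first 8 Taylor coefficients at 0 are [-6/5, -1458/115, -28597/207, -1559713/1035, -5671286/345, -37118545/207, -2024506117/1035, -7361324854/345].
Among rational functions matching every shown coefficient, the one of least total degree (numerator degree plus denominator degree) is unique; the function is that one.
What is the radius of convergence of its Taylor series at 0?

No rational of total degree below 4 reproduces all 8 coefficients; solving the [2/2] Pade equations on them gives f(x) = (x**2/9 + 12*x/23 - 6/5)/(x**2 - 11*x + 1), whose expansion matches every shown term.
Denominator factor (x**2 - 11*x + 1): discriminant 117, real irrational roots 11/2 + (3/2)*sqrt(13) and 11/2 - (3/2)*sqrt(13); poles of order 1, moduli 11/2 + (3/2)*sqrt(13) and 11/2 - (3/2)*sqrt(13).
The radius of convergence is the smallest modulus among the singular points: 11/2 - (3/2)*sqrt(13).

The radius of convergence is 11/2 - (3/2)*sqrt(13).


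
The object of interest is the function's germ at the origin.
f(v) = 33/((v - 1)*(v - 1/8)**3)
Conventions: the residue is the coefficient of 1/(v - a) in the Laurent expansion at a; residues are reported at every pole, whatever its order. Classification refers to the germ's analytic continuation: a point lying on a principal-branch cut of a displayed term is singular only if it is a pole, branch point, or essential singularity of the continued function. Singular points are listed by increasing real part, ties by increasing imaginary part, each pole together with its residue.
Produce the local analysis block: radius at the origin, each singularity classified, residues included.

Denominator factor (v - 1/8)^3: pole of order 3 at 1/8, modulus 1/8.
Denominator factor (v - 1): pole of order 1 at 1, modulus 1.
The radius of convergence is the smallest modulus among the singular points: 1/8.
At the order-3 pole 1/8 set g(v) = (v - (1/8))^3*f(v) = 33/(v - 1).
Order-3 pole: residue = g''(a)/2; g''(1/8) = -33792/343, so the residue is -16896/343.
At the order-1 pole 1 set g(v) = (v - (1))*f(v) = 33/(v - 1/8)**3.
Simple pole: residue = g(a) at a = 1, which is 16896/343.
List the singular points by increasing real part (a conjugate pair: the negative imaginary part first).

Radius of convergence at 0: 1/8.
At 1/8: a pole of order 3; residue -16896/343.
At 1: a pole of order 1; residue 16896/343.


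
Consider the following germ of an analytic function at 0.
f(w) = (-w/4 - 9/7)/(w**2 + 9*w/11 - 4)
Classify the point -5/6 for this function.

The point is a regular point.

Denominator factors: w**2 + 9*w/11 - 4 = -1579/396 at w = -5/6 — none vanishes.
So the germ continues analytically to -5/6.


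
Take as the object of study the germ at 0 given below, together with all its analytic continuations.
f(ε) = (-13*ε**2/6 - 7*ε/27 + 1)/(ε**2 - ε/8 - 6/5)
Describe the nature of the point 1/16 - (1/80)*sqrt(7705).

The denominator factor ε**2 - ε/8 - 6/5 vanishes at 1/16 - (1/80)*sqrt(7705) and appears to the power 1; the numerator there equals -56441/34560 + (229/34560)*sqrt(7705), nonzero, and no other factor vanishes.
Hence a pole whose order is the multiplicity, 1.

The point is a pole of order 1.


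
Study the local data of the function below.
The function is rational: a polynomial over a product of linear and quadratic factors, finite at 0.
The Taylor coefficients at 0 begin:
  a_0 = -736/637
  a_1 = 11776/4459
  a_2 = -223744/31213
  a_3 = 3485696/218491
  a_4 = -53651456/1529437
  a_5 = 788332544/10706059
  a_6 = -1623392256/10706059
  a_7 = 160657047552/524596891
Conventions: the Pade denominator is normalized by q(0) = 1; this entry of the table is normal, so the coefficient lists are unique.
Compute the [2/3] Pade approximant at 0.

Taylor coefficients needed (read off): a_0 = -736/637, a_1 = 11776/4459, a_2 = -223744/31213, a_3 = 3485696/218491, a_4 = -53651456/1529437, a_5 = 788332544/10706059.
Write the denominator as Q(ψ) = 1 + q1*ψ + q2*ψ^2 + q3*ψ^3. Requiring Q*f - P = O(ψ^6) with deg P <= 2 kills the coefficients of ψ^3..ψ^5 in Q*f:
  ψ^3: a_3 + q1*a_2 + q2*a_1 + q3*a_0 = 0, i.e. 3485696/218491 + (-223744/31213)*q1 + (11776/4459)*q2 + (-736/637)*q3 = 0.
  ψ^4: a_4 + q1*a_3 + q2*a_2 + q3*a_1 = 0, i.e. -53651456/1529437 + (3485696/218491)*q1 + (-223744/31213)*q2 + (11776/4459)*q3 = 0.
  ψ^5: a_5 + q1*a_4 + q2*a_3 + q3*a_2 = 0, i.e. 788332544/10706059 + (-53651456/1529437)*q1 + (3485696/218491)*q2 + (-223744/31213)*q3 = 0.
Solving this linear system: q1 = 360/133, q2 = 180/931, q3 = -2368/931.
The numerator is Q*f truncated at degree 2: P0 = a_0 = -736/637; P1 = a_1 + q1*a_0 = -5888/12103; P2 = a_2 + q1*a_1 + q2*a_0 = -2944/12103.

The Pade approximant has numerator coefficients [-736/637, -5888/12103, -2944/12103]; denominator coefficients [1, 360/133, 180/931, -2368/931].


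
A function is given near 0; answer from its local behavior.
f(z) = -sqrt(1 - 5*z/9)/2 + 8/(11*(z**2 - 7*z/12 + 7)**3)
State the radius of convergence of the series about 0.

Denominator factor (z**2 - 7*z/12 + 7)^3: discriminant -3983/144, complex-conjugate roots (7/24) + ((1/24)*sqrt(3983))*i and (7/24) - ((1/24)*sqrt(3983))*i; poles of order 3, moduli sqrt(7) and sqrt(7).
Branch term (-1/2)*sqrt(1 - z/(9/5)): its argument vanishes at z = 9/5, a square-root branch point, modulus 9/5.
The radius of convergence is the smallest modulus among the singular points: 9/5.

The radius of convergence is 9/5.


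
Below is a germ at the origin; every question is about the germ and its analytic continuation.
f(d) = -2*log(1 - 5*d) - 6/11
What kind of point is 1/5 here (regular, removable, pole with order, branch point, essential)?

The term (-2)*log(1 - d/(1/5)) has argument 1 - 1/5/(1/5) = 0 at 1/5: a logarithmic (infinitely-sheeted) branch point; the remaining terms are analytic or single-valued there.

The point is a logarithmic branch point.


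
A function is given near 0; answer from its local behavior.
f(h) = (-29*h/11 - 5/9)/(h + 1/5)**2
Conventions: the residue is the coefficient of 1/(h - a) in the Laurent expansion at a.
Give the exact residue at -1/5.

The residue is -29/11.

At the order-2 pole -1/5 set g(h) = (h - (-1/5))^2*f(h) = -29*h/11 - 5/9.
Order-2 pole: residue = g'(a); g'(-1/5) = -29/11, so the residue is -29/11.


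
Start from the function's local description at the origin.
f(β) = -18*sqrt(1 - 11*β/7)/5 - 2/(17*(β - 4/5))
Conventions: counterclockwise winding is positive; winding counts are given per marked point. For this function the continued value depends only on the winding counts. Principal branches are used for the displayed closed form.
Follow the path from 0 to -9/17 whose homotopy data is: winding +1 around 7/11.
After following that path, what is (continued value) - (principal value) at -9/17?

The rational part is single-valued and drops out of the difference; each branch term changes only by its own monodromy.
(-18/5)*sqrt(1 - β/(7/11)): winding +1 is odd, the square root flips sign, contributing -2*(-18/5)*sqrt(1 - (-9/17)/(7/11)) = -2*(-18/5)*sqrt(218/119) = (36/595)*sqrt(25942).
Summing the contributions at β = -9/17 gives (36/595)*sqrt(25942).

Continued minus principal equals (36/595)*sqrt(25942).


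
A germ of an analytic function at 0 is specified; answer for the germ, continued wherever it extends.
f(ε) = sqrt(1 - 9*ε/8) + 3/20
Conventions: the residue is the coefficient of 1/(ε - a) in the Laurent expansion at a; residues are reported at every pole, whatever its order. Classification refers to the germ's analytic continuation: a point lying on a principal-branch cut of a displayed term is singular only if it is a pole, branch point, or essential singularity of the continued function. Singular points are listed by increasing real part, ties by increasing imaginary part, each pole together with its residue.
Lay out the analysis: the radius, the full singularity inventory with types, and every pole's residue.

Radius of convergence at 0: 8/9.
At 8/9: an algebraic (square-root) branch point.

Branch term (1)*sqrt(1 - ε/(8/9)): its argument vanishes at ε = 8/9, a square-root branch point, modulus 8/9.
The radius of convergence is the smallest modulus among the singular points: 8/9.


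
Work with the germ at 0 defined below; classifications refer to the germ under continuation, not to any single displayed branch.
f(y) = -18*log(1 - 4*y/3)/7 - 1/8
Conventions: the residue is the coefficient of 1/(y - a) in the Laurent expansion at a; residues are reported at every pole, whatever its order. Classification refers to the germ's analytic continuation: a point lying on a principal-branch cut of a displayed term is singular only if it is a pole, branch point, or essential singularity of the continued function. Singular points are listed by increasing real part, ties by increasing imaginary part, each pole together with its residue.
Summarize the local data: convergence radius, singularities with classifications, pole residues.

Branch term (-18/7)*log(1 - y/(3/4)): its argument vanishes at y = 3/4, a logarithmic branch point, modulus 3/4.
The radius of convergence is the smallest modulus among the singular points: 3/4.

Radius of convergence at 0: 3/4.
At 3/4: a logarithmic branch point.


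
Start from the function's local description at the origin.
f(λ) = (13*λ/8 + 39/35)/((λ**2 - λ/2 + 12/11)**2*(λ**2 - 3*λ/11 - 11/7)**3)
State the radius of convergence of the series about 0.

Denominator factor (λ**2 - 3*λ/11 - 11/7)^3: discriminant 5387/847, real irrational roots 3/22 + (1/154)*sqrt(37709) and 3/22 - (1/154)*sqrt(37709); poles of order 3, moduli 3/22 + (1/154)*sqrt(37709) and -3/22 + (1/154)*sqrt(37709).
Denominator factor (λ**2 - λ/2 + 12/11)^2: discriminant -181/44, complex-conjugate roots (1/4) + ((1/44)*sqrt(1991))*i and (1/4) - ((1/44)*sqrt(1991))*i; poles of order 2, moduli (2/11)*sqrt(33) and (2/11)*sqrt(33).
The radius of convergence is the smallest modulus among the singular points: (2/11)*sqrt(33).

The radius of convergence is (2/11)*sqrt(33).


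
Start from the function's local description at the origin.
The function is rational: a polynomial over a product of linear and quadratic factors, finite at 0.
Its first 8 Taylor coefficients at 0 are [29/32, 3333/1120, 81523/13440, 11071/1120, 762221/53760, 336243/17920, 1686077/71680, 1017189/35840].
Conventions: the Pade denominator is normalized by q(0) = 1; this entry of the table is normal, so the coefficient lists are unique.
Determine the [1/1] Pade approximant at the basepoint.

Taylor coefficients needed (read off): a_0 = 29/32, a_1 = 3333/1120, a_2 = 81523/13440.
Write the denominator as Q(d) = 1 + q1*d. Requiring Q*f - P = O(d^3) with deg P <= 1 kills the coefficients of d^2..d^2 in Q*f:
  d^2: a_2 + q1*a_1 = 0, i.e. 81523/13440 + (3333/1120)*q1 = 0.
Solving this linear system: q1 = -81523/39996.
The numerator is Q*f truncated at degree 1: P0 = a_0 = 29/32; P1 = a_1 + q1*a_0 = 50560823/44795520.

The Pade approximant has numerator coefficients [29/32, 50560823/44795520]; denominator coefficients [1, -81523/39996].


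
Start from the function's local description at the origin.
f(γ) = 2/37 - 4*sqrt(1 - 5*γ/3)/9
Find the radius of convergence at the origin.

The radius of convergence is 3/5.

Branch term (-4/9)*sqrt(1 - γ/(3/5)): its argument vanishes at γ = 3/5, a square-root branch point, modulus 3/5.
The radius of convergence is the smallest modulus among the singular points: 3/5.


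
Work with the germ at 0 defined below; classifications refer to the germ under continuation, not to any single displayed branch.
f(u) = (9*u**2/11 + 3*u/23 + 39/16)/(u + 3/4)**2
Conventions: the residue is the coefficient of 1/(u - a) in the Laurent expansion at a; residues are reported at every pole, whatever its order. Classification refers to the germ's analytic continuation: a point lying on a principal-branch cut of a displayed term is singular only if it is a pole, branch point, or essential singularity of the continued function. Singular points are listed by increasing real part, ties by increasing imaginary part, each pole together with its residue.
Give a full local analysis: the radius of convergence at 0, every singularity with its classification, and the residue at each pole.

Radius of convergence at 0: 3/4.
At -3/4: a pole of order 2; residue -555/506.

Denominator factor (u + 3/4)^2: pole of order 2 at -3/4, modulus 3/4.
The radius of convergence is the smallest modulus among the singular points: 3/4.
At the order-2 pole -3/4 set g(u) = (u - (-3/4))^2*f(u) = 9*u**2/11 + 3*u/23 + 39/16.
Order-2 pole: residue = g'(a); g'(-3/4) = -555/506, so the residue is -555/506.


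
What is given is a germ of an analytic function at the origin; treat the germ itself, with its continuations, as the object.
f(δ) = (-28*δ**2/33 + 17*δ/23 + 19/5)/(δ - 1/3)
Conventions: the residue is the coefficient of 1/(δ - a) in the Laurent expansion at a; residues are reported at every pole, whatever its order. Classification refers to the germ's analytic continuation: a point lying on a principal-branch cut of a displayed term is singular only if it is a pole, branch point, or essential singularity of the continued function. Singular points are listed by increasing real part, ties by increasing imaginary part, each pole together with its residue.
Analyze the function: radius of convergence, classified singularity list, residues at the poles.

Radius of convergence at 0: 1/3.
At 1/3: a pole of order 1; residue 134984/34155.

Denominator factor (δ - 1/3): pole of order 1 at 1/3, modulus 1/3.
The radius of convergence is the smallest modulus among the singular points: 1/3.
At the order-1 pole 1/3 set g(δ) = (δ - (1/3))*f(δ) = -28*δ**2/33 + 17*δ/23 + 19/5.
Simple pole: residue = g(a) at a = 1/3, which is 134984/34155.


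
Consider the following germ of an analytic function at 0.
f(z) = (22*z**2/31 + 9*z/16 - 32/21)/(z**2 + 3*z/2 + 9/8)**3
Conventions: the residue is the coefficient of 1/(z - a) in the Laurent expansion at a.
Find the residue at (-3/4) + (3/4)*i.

The residue is (58889/52731)*i.

The factor z**2 + 3*z/2 + 9/8 splits as (z - a)(z - a') with a = (-3/4) + (3/4)*i, a' = (-3/4) - (3/4)*i. At the order-3 pole a set g(z) = (z - a)^3*f(z) = [22*z**2/31 + 9*z/16 - 32/21] / (z - a')^3.
Order-3 pole: residue = g''(a)/2; g''((-3/4) + (3/4)*i) = (117778/52731)*i, so the residue is (58889/52731)*i.


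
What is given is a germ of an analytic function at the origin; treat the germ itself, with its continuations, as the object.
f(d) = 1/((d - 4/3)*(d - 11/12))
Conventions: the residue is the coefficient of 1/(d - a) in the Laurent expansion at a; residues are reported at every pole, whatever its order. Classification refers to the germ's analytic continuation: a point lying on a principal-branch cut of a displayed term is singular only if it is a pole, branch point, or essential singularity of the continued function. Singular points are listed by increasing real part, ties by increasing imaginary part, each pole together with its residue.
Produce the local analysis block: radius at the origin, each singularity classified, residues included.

Denominator factor (d - 11/12): pole of order 1 at 11/12, modulus 11/12.
Denominator factor (d - 4/3): pole of order 1 at 4/3, modulus 4/3.
The radius of convergence is the smallest modulus among the singular points: 11/12.
At the order-1 pole 11/12 set g(d) = (d - (11/12))*f(d) = 1/(d - 4/3).
Simple pole: residue = g(a) at a = 11/12, which is -12/5.
At the order-1 pole 4/3 set g(d) = (d - (4/3))*f(d) = 1/(d - 11/12).
Simple pole: residue = g(a) at a = 4/3, which is 12/5.
List the singular points by increasing real part (a conjugate pair: the negative imaginary part first).

Radius of convergence at 0: 11/12.
At 11/12: a pole of order 1; residue -12/5.
At 4/3: a pole of order 1; residue 12/5.
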